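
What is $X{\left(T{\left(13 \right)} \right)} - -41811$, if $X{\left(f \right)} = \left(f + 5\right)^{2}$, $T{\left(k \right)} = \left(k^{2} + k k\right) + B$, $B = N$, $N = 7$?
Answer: $164311$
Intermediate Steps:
$B = 7$
$T{\left(k \right)} = 7 + 2 k^{2}$ ($T{\left(k \right)} = \left(k^{2} + k k\right) + 7 = \left(k^{2} + k^{2}\right) + 7 = 2 k^{2} + 7 = 7 + 2 k^{2}$)
$X{\left(f \right)} = \left(5 + f\right)^{2}$
$X{\left(T{\left(13 \right)} \right)} - -41811 = \left(5 + \left(7 + 2 \cdot 13^{2}\right)\right)^{2} - -41811 = \left(5 + \left(7 + 2 \cdot 169\right)\right)^{2} + 41811 = \left(5 + \left(7 + 338\right)\right)^{2} + 41811 = \left(5 + 345\right)^{2} + 41811 = 350^{2} + 41811 = 122500 + 41811 = 164311$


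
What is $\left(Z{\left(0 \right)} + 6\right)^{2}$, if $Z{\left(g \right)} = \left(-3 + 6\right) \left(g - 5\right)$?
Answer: $81$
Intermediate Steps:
$Z{\left(g \right)} = -15 + 3 g$ ($Z{\left(g \right)} = 3 \left(-5 + g\right) = -15 + 3 g$)
$\left(Z{\left(0 \right)} + 6\right)^{2} = \left(\left(-15 + 3 \cdot 0\right) + 6\right)^{2} = \left(\left(-15 + 0\right) + 6\right)^{2} = \left(-15 + 6\right)^{2} = \left(-9\right)^{2} = 81$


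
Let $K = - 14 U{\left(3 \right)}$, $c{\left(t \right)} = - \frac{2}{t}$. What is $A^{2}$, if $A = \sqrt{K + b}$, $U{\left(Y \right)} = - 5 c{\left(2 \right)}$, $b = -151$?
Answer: $-221$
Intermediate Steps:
$U{\left(Y \right)} = 5$ ($U{\left(Y \right)} = - 5 \left(- \frac{2}{2}\right) = - 5 \left(\left(-2\right) \frac{1}{2}\right) = \left(-5\right) \left(-1\right) = 5$)
$K = -70$ ($K = \left(-14\right) 5 = -70$)
$A = i \sqrt{221}$ ($A = \sqrt{-70 - 151} = \sqrt{-221} = i \sqrt{221} \approx 14.866 i$)
$A^{2} = \left(i \sqrt{221}\right)^{2} = -221$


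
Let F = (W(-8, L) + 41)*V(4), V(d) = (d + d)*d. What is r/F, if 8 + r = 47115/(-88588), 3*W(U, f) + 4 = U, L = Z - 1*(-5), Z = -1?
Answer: -755819/104888192 ≈ -0.0072059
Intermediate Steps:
L = 4 (L = -1 - 1*(-5) = -1 + 5 = 4)
W(U, f) = -4/3 + U/3
r = -755819/88588 (r = -8 + 47115/(-88588) = -8 + 47115*(-1/88588) = -8 - 47115/88588 = -755819/88588 ≈ -8.5318)
V(d) = 2*d**2 (V(d) = (2*d)*d = 2*d**2)
F = 1184 (F = ((-4/3 + (1/3)*(-8)) + 41)*(2*4**2) = ((-4/3 - 8/3) + 41)*(2*16) = (-4 + 41)*32 = 37*32 = 1184)
r/F = -755819/88588/1184 = -755819/88588*1/1184 = -755819/104888192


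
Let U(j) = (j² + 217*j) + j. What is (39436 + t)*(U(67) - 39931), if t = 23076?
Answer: -1302500032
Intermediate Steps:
U(j) = j² + 218*j
(39436 + t)*(U(67) - 39931) = (39436 + 23076)*(67*(218 + 67) - 39931) = 62512*(67*285 - 39931) = 62512*(19095 - 39931) = 62512*(-20836) = -1302500032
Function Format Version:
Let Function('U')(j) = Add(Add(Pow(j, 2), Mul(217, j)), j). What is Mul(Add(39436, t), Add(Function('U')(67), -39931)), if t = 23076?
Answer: -1302500032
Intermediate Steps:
Function('U')(j) = Add(Pow(j, 2), Mul(218, j))
Mul(Add(39436, t), Add(Function('U')(67), -39931)) = Mul(Add(39436, 23076), Add(Mul(67, Add(218, 67)), -39931)) = Mul(62512, Add(Mul(67, 285), -39931)) = Mul(62512, Add(19095, -39931)) = Mul(62512, -20836) = -1302500032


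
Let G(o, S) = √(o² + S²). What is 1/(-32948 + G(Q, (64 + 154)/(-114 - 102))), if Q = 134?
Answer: -384305472/12661887240791 - 108*√209450665/12661887240791 ≈ -3.0475e-5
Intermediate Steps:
G(o, S) = √(S² + o²)
1/(-32948 + G(Q, (64 + 154)/(-114 - 102))) = 1/(-32948 + √(((64 + 154)/(-114 - 102))² + 134²)) = 1/(-32948 + √((218/(-216))² + 17956)) = 1/(-32948 + √((218*(-1/216))² + 17956)) = 1/(-32948 + √((-109/108)² + 17956)) = 1/(-32948 + √(11881/11664 + 17956)) = 1/(-32948 + √(209450665/11664)) = 1/(-32948 + √209450665/108)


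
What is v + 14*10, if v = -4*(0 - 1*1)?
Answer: 144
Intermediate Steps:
v = 4 (v = -4*(0 - 1) = -4*(-1) = 4)
v + 14*10 = 4 + 14*10 = 4 + 140 = 144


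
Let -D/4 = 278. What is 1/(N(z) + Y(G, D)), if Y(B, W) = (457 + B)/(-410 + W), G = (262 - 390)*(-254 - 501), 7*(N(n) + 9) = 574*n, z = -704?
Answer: -1522/87972811 ≈ -1.7301e-5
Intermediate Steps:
D = -1112 (D = -4*278 = -1112)
N(n) = -9 + 82*n (N(n) = -9 + (574*n)/7 = -9 + 82*n)
G = 96640 (G = -128*(-755) = 96640)
Y(B, W) = (457 + B)/(-410 + W)
1/(N(z) + Y(G, D)) = 1/((-9 + 82*(-704)) + (457 + 96640)/(-410 - 1112)) = 1/((-9 - 57728) + 97097/(-1522)) = 1/(-57737 - 1/1522*97097) = 1/(-57737 - 97097/1522) = 1/(-87972811/1522) = -1522/87972811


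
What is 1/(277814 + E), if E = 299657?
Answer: 1/577471 ≈ 1.7317e-6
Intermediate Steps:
1/(277814 + E) = 1/(277814 + 299657) = 1/577471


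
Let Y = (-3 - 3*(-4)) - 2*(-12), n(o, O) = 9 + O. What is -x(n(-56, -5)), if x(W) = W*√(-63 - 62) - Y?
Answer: 33 - 20*I*√5 ≈ 33.0 - 44.721*I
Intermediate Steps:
Y = 33 (Y = (-3 + 12) + 24 = 9 + 24 = 33)
x(W) = -33 + 5*I*W*√5 (x(W) = W*√(-63 - 62) - 1*33 = W*√(-125) - 33 = W*(5*I*√5) - 33 = 5*I*W*√5 - 33 = -33 + 5*I*W*√5)
-x(n(-56, -5)) = -(-33 + 5*I*(9 - 5)*√5) = -(-33 + 5*I*4*√5) = -(-33 + 20*I*√5) = 33 - 20*I*√5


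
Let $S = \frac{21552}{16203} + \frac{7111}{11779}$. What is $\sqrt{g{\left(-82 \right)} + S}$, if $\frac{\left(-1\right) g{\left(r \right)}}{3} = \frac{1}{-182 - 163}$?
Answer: $\frac{2 \sqrt{25993613438086368910}}{7316113585} \approx 1.3937$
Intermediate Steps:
$S = \frac{123026847}{63618379}$ ($S = 21552 \cdot \frac{1}{16203} + 7111 \cdot \frac{1}{11779} = \frac{7184}{5401} + \frac{7111}{11779} = \frac{123026847}{63618379} \approx 1.9338$)
$g{\left(r \right)} = \frac{1}{115}$ ($g{\left(r \right)} = - \frac{3}{-182 - 163} = - \frac{3}{-345} = \left(-3\right) \left(- \frac{1}{345}\right) = \frac{1}{115}$)
$\sqrt{g{\left(-82 \right)} + S} = \sqrt{\frac{1}{115} + \frac{123026847}{63618379}} = \sqrt{\frac{14211705784}{7316113585}} = \frac{2 \sqrt{25993613438086368910}}{7316113585}$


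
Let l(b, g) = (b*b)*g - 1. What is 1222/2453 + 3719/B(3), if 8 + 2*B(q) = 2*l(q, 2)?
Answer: 9138593/31889 ≈ 286.58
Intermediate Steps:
l(b, g) = -1 + g*b² (l(b, g) = b²*g - 1 = g*b² - 1 = -1 + g*b²)
B(q) = -5 + 2*q² (B(q) = -4 + (2*(-1 + 2*q²))/2 = -4 + (-2 + 4*q²)/2 = -4 + (-1 + 2*q²) = -5 + 2*q²)
1222/2453 + 3719/B(3) = 1222/2453 + 3719/(-5 + 2*3²) = 1222*(1/2453) + 3719/(-5 + 2*9) = 1222/2453 + 3719/(-5 + 18) = 1222/2453 + 3719/13 = 9138593/31889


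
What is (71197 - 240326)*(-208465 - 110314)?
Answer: 53914773491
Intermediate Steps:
(71197 - 240326)*(-208465 - 110314) = -169129*(-318779) = 53914773491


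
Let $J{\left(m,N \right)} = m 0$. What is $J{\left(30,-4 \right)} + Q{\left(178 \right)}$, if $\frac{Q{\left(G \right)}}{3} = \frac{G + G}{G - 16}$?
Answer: $\frac{178}{27} \approx 6.5926$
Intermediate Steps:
$J{\left(m,N \right)} = 0$
$Q{\left(G \right)} = \frac{6 G}{-16 + G}$ ($Q{\left(G \right)} = 3 \frac{G + G}{G - 16} = 3 \frac{2 G}{-16 + G} = \frac{6 G}{-16 + G}$)
$J{\left(30,-4 \right)} + Q{\left(178 \right)} = 0 + 6 \cdot 178 \frac{1}{-16 + 178} = 0 + 6 \cdot 178 \cdot \frac{1}{162} = 0 + \frac{178}{27} = \frac{178}{27}$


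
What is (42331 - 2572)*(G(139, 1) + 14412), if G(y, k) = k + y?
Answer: 578572968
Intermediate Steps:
(42331 - 2572)*(G(139, 1) + 14412) = (42331 - 2572)*((1 + 139) + 14412) = 39759*(140 + 14412) = 39759*14552 = 578572968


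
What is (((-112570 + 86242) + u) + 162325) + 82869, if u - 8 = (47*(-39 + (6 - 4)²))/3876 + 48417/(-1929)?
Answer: 545429053733/2492268 ≈ 2.1885e+5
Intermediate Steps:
u = -43674355/2492268 (u = 8 + ((47*(-39 + (6 - 4)²))/3876 + 48417/(-1929)) = 8 + ((47*(-39 + 2²))*(1/3876) + 48417*(-1/1929)) = 8 + ((47*(-39 + 4))*(1/3876) - 16139/643) = 8 + ((47*(-35))*(1/3876) - 16139/643) = 8 + (-1645*1/3876 - 16139/643) = 8 + (-1645/3876 - 16139/643) = 8 - 63612499/2492268 = -43674355/2492268 ≈ -17.524)
(((-112570 + 86242) + u) + 162325) + 82869 = (((-112570 + 86242) - 43674355/2492268) + 162325) + 82869 = ((-26328 - 43674355/2492268) + 162325) + 82869 = (-65660106259/2492268 + 162325) + 82869 = 338897296841/2492268 + 82869 = 545429053733/2492268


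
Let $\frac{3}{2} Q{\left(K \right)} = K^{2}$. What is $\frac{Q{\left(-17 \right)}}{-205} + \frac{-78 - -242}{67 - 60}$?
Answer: $\frac{96814}{4305} \approx 22.489$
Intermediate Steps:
$Q{\left(K \right)} = \frac{2 K^{2}}{3}$
$\frac{Q{\left(-17 \right)}}{-205} + \frac{-78 - -242}{67 - 60} = \frac{\frac{2}{3} \left(-17\right)^{2}}{-205} + \frac{-78 - -242}{67 - 60} = \frac{2}{3} \cdot 289 \left(- \frac{1}{205}\right) + \frac{-78 + 242}{67 - 60} = \frac{578}{3} \left(- \frac{1}{205}\right) + \frac{164}{67 - 60} = - \frac{578}{615} + \frac{164}{7} = \frac{96814}{4305}$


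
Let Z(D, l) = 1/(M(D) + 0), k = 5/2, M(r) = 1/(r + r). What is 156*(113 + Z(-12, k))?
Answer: 13884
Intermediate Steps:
M(r) = 1/(2*r)
k = 5/2 (k = 5*(½) = 5/2 ≈ 2.5000)
Z(D, l) = 2*D (Z(D, l) = 1/(1/(2*D) + 0) = 1/(1/(2*D)) = 2*D)
156*(113 + Z(-12, k)) = 156*(113 + 2*(-12)) = 156*(113 - 24) = 156*89 = 13884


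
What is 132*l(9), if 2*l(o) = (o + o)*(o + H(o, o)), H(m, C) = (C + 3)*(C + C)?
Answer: 267300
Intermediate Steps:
H(m, C) = 2*C*(3 + C) (H(m, C) = (3 + C)*(2*C) = 2*C*(3 + C))
l(o) = o*(o + 2*o*(3 + o)) (l(o) = ((o + o)*(o + 2*o*(3 + o)))/2 = ((2*o)*(o + 2*o*(3 + o)))/2 = (2*o*(o + 2*o*(3 + o)))/2 = o*(o + 2*o*(3 + o)))
132*l(9) = 132*(9**2*(7 + 2*9)) = 132*(81*(7 + 18)) = 132*(81*25) = 132*2025 = 267300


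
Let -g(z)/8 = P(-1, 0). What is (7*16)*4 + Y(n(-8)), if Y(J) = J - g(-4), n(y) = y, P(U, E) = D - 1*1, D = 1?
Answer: 440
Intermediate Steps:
P(U, E) = 0 (P(U, E) = 1 - 1*1 = 1 - 1 = 0)
g(z) = 0 (g(z) = -8*0 = 0)
Y(J) = J (Y(J) = J - 1*0 = J + 0 = J)
(7*16)*4 + Y(n(-8)) = (7*16)*4 - 8 = 112*4 - 8 = 448 - 8 = 440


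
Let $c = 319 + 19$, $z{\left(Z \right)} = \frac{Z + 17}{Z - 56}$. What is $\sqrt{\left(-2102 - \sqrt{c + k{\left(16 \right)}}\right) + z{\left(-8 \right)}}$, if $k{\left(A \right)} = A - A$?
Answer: $\frac{\sqrt{-134537 - 832 \sqrt{2}}}{8} \approx 46.049 i$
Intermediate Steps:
$z{\left(Z \right)} = \frac{17 + Z}{-56 + Z}$
$c = 338$
$k{\left(A \right)} = 0$
$\sqrt{\left(-2102 - \sqrt{c + k{\left(16 \right)}}\right) + z{\left(-8 \right)}} = \sqrt{\left(-2102 - \sqrt{338 + 0}\right) + \frac{17 - 8}{-56 - 8}} = \sqrt{\left(-2102 - \sqrt{338}\right) + \frac{1}{-64} \cdot 9} = \sqrt{\left(-2102 - 13 \sqrt{2}\right) - \frac{9}{64}} = \sqrt{- \frac{134537}{64} - 13 \sqrt{2}}$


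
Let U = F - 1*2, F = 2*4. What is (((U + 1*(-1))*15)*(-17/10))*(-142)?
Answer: 18105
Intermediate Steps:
F = 8
U = 6 (U = 8 - 1*2 = 8 - 2 = 6)
(((U + 1*(-1))*15)*(-17/10))*(-142) = (((6 + 1*(-1))*15)*(-17/10))*(-142) = (((6 - 1)*15)*(-17*⅒))*(-142) = ((5*15)*(-17/10))*(-142) = (75*(-17/10))*(-142) = -255/2*(-142) = 18105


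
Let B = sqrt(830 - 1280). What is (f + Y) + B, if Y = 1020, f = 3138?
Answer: 4158 + 15*I*sqrt(2) ≈ 4158.0 + 21.213*I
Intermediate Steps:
B = 15*I*sqrt(2) (B = sqrt(-450) = 15*I*sqrt(2) ≈ 21.213*I)
(f + Y) + B = (3138 + 1020) + 15*I*sqrt(2) = 4158 + 15*I*sqrt(2)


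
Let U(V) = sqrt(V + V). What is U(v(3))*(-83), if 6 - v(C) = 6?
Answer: 0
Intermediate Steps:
v(C) = 0 (v(C) = 6 - 1*6 = 6 - 6 = 0)
U(V) = sqrt(2)*sqrt(V) (U(V) = sqrt(2*V) = sqrt(2)*sqrt(V))
U(v(3))*(-83) = (sqrt(2)*sqrt(0))*(-83) = (sqrt(2)*0)*(-83) = 0*(-83) = 0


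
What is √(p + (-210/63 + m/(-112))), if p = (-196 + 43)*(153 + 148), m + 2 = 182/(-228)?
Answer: I*√469261462110/3192 ≈ 214.61*I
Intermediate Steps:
m = -319/114 (m = -2 + 182/(-228) = -2 + 182*(-1/228) = -2 - 91/114 = -319/114 ≈ -2.7982)
p = -46053 (p = -153*301 = -46053)
√(p + (-210/63 + m/(-112))) = √(-46053 + (-210/63 - 319/114/(-112))) = √(-46053 + (-210*1/63 - 319/114*(-1/112))) = √(-46053 + (-10/3 + 319/12768)) = √(-46053 - 42241/12768) = √(-588046945/12768) = I*√469261462110/3192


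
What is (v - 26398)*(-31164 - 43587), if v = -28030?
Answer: 4068547428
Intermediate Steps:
(v - 26398)*(-31164 - 43587) = (-28030 - 26398)*(-31164 - 43587) = -54428*(-74751) = 4068547428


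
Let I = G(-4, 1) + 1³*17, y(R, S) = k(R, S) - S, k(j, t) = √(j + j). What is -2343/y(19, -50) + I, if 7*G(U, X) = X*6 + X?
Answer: -36417/1231 + 2343*√38/2462 ≈ -23.717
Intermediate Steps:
k(j, t) = √2*√j (k(j, t) = √(2*j) = √2*√j)
G(U, X) = X (G(U, X) = (X*6 + X)/7 = (6*X + X)/7 = (7*X)/7 = X)
y(R, S) = -S + √2*√R (y(R, S) = √2*√R - S = -S + √2*√R)
I = 18 (I = 1 + 1³*17 = 1 + 1*17 = 1 + 17 = 18)
-2343/y(19, -50) + I = -2343/(-1*(-50) + √2*√19) + 18 = -2343/(50 + √38) + 18 = 18 - 2343/(50 + √38)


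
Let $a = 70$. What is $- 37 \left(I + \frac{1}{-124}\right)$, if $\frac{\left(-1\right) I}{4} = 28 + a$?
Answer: $\frac{1798533}{124} \approx 14504.0$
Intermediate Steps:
$I = -392$ ($I = - 4 \left(28 + 70\right) = \left(-4\right) 98 = -392$)
$- 37 \left(I + \frac{1}{-124}\right) = - 37 \left(-392 + \frac{1}{-124}\right) = - 37 \left(-392 - \frac{1}{124}\right) = \left(-37\right) \left(- \frac{48609}{124}\right) = \frac{1798533}{124}$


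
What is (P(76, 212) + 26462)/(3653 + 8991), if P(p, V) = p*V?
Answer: 21287/6322 ≈ 3.3671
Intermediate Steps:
P(p, V) = V*p
(P(76, 212) + 26462)/(3653 + 8991) = (212*76 + 26462)/(3653 + 8991) = (16112 + 26462)/12644 = 42574*(1/12644) = 21287/6322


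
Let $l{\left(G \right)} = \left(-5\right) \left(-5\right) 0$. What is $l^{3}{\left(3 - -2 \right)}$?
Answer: $0$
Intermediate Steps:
$l{\left(G \right)} = 0$ ($l{\left(G \right)} = 25 \cdot 0 = 0$)
$l^{3}{\left(3 - -2 \right)} = 0^{3} = 0$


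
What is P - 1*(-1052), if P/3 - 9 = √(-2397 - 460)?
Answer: 1079 + 3*I*√2857 ≈ 1079.0 + 160.35*I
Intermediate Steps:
P = 27 + 3*I*√2857 (P = 27 + 3*√(-2397 - 460) = 27 + 3*√(-2857) = 27 + 3*(I*√2857) = 27 + 3*I*√2857 ≈ 27.0 + 160.35*I)
P - 1*(-1052) = (27 + 3*I*√2857) - 1*(-1052) = (27 + 3*I*√2857) + 1052 = 1079 + 3*I*√2857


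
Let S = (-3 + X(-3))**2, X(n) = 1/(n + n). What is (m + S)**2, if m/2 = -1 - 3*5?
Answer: 625681/1296 ≈ 482.78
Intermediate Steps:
X(n) = 1/(2*n)
m = -32 (m = 2*(-1 - 3*5) = 2*(-1 - 15) = 2*(-16) = -32)
S = 361/36 (S = (-3 + (1/2)/(-3))**2 = (-3 + (1/2)*(-1/3))**2 = (-3 - 1/6)**2 = (-19/6)**2 = 361/36 ≈ 10.028)
(m + S)**2 = (-32 + 361/36)**2 = (-791/36)**2 = 625681/1296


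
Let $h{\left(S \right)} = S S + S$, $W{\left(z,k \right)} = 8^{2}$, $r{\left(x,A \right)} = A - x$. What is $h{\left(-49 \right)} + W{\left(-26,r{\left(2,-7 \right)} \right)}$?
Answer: $2416$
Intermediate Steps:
$W{\left(z,k \right)} = 64$
$h{\left(S \right)} = S + S^{2}$ ($h{\left(S \right)} = S^{2} + S = S + S^{2}$)
$h{\left(-49 \right)} + W{\left(-26,r{\left(2,-7 \right)} \right)} = - 49 \left(1 - 49\right) + 64 = \left(-49\right) \left(-48\right) + 64 = 2352 + 64 = 2416$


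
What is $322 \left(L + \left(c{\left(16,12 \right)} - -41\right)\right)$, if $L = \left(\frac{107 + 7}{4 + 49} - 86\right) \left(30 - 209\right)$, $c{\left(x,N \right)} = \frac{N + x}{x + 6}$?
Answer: $\frac{2825511682}{583} \approx 4.8465 \cdot 10^{6}$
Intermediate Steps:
$c{\left(x,N \right)} = \frac{N + x}{6 + x}$
$L = \frac{795476}{53}$ ($L = \left(\frac{114}{53} - 86\right) \left(-179\right) = \left(- \frac{4444}{53}\right) \left(-179\right) = \frac{795476}{53} \approx 15009.0$)
$322 \left(L + \left(c{\left(16,12 \right)} - -41\right)\right) = 322 \left(\frac{795476}{53} + \left(\frac{12 + 16}{6 + 16} - -41\right)\right) = 322 \left(\frac{795476}{53} + \left(\frac{1}{22} \cdot 28 + 41\right)\right) = 322 \left(\frac{795476}{53} + \left(\frac{14}{11} + 41\right)\right) = 322 \left(\frac{795476}{53} + \frac{465}{11}\right) = 322 \cdot \frac{8774881}{583} = \frac{2825511682}{583}$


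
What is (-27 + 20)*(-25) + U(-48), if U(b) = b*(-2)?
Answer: 271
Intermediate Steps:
U(b) = -2*b
(-27 + 20)*(-25) + U(-48) = (-27 + 20)*(-25) - 2*(-48) = -7*(-25) + 96 = 175 + 96 = 271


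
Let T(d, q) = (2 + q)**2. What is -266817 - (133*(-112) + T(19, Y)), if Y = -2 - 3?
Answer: -251930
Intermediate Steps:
Y = -5
-266817 - (133*(-112) + T(19, Y)) = -266817 - (133*(-112) + (2 - 5)**2) = -266817 - (-14896 + (-3)**2) = -266817 - (-14896 + 9) = -266817 - 1*(-14887) = -266817 + 14887 = -251930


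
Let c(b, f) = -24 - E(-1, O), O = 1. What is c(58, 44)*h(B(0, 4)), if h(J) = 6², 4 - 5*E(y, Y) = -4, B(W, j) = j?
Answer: -4608/5 ≈ -921.60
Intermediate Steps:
E(y, Y) = 8/5 (E(y, Y) = ⅘ - ⅕*(-4) = ⅘ + ⅘ = 8/5)
h(J) = 36
c(b, f) = -128/5 (c(b, f) = -24 - 1*8/5 = -24 - 8/5 = -128/5)
c(58, 44)*h(B(0, 4)) = -128/5*36 = -4608/5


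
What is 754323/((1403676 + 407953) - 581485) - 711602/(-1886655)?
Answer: 766173396751/773619109440 ≈ 0.99038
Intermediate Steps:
754323/((1403676 + 407953) - 581485) - 711602/(-1886655) = 754323/(1811629 - 581485) - 711602*(-1/1886655) = 754323/1230144 + 711602/1886655 = 754323*(1/1230144) + 711602/1886655 = 251441/410048 + 711602/1886655 = 766173396751/773619109440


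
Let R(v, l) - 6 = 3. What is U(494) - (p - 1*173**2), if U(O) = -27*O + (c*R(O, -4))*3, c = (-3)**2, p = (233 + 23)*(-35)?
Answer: 25794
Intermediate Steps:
R(v, l) = 9 (R(v, l) = 6 + 3 = 9)
p = -8960 (p = 256*(-35) = -8960)
c = 9
U(O) = 243 - 27*O (U(O) = -27*O + (9*9)*3 = -27*O + 81*3 = -27*O + 243 = 243 - 27*O)
U(494) - (p - 1*173**2) = (243 - 27*494) - (-8960 - 1*173**2) = (243 - 13338) - (-8960 - 1*29929) = -13095 - (-8960 - 29929) = -13095 - 1*(-38889) = -13095 + 38889 = 25794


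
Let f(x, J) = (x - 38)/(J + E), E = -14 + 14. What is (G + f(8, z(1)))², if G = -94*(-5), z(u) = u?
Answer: 193600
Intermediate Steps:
E = 0
f(x, J) = (-38 + x)/J (f(x, J) = (x - 38)/(J + 0) = (-38 + x)/J)
G = 470
(G + f(8, z(1)))² = (470 + (-38 + 8)/1)² = (470 + 1*(-30))² = (470 - 30)² = 440² = 193600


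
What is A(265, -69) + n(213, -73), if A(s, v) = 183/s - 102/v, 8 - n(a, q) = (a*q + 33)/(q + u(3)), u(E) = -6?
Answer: -89673679/481505 ≈ -186.24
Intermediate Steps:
n(a, q) = 8 - (33 + a*q)/(-6 + q) (n(a, q) = 8 - (a*q + 33)/(q - 6) = 8 - (33 + a*q)/(-6 + q))
A(s, v) = -102/v + 183/s
A(265, -69) + n(213, -73) = (-102/(-69) + 183/265) + (-81 + 8*(-73) - 1*213*(-73))/(-6 - 73) = (-102*(-1/69) + 183*(1/265)) + (-81 - 584 + 15549)/(-79) = (34/23 + 183/265) - 1/79*14884 = 13219/6095 - 14884/79 = -89673679/481505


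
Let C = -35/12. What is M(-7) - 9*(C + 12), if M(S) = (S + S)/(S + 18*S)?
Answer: -6205/76 ≈ -81.645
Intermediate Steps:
C = -35/12 (C = -35*1/12 = -35/12 ≈ -2.9167)
M(S) = 2/19 (M(S) = (2*S)/((19*S)) = (2*S)*(1/(19*S)) = 2/19)
M(-7) - 9*(C + 12) = 2/19 - 9*(-35/12 + 12) = 2/19 - 9*109/12 = 2/19 - 1*327/4 = 2/19 - 327/4 = -6205/76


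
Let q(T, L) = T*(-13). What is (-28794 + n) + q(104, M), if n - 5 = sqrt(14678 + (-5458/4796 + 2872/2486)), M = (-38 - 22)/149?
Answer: -30141 + sqrt(1077761431265882)/270974 ≈ -30020.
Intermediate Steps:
M = -60/149 (M = -60*1/149 = -60/149 ≈ -0.40268)
q(T, L) = -13*T
n = 5 + sqrt(1077761431265882)/270974 (n = 5 + sqrt(14678 + (-5458/4796 + 2872/2486)) = 5 + sqrt(14678 + (-5458*1/4796 + 2872*(1/2486))) = 5 + sqrt(14678 + (-2729/2398 + 1436/1243)) = 5 + sqrt(14678 + 4671/270974) = 5 + sqrt(3977361043/270974) = 5 + sqrt(1077761431265882)/270974 ≈ 126.15)
(-28794 + n) + q(104, M) = (-28794 + (5 + sqrt(1077761431265882)/270974)) - 13*104 = (-28789 + sqrt(1077761431265882)/270974) - 1352 = -30141 + sqrt(1077761431265882)/270974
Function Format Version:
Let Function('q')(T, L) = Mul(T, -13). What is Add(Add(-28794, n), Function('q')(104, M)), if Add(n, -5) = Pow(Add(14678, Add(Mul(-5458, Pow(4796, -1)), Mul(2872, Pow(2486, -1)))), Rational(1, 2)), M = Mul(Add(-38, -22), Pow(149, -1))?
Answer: Add(-30141, Mul(Rational(1, 270974), Pow(1077761431265882, Rational(1, 2)))) ≈ -30020.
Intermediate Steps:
M = Rational(-60, 149) (M = Mul(-60, Rational(1, 149)) = Rational(-60, 149) ≈ -0.40268)
Function('q')(T, L) = Mul(-13, T)
n = Add(5, Mul(Rational(1, 270974), Pow(1077761431265882, Rational(1, 2)))) (n = Add(5, Pow(Add(14678, Add(Mul(-5458, Pow(4796, -1)), Mul(2872, Pow(2486, -1)))), Rational(1, 2))) = Add(5, Pow(Add(14678, Add(Mul(-5458, Rational(1, 4796)), Mul(2872, Rational(1, 2486)))), Rational(1, 2))) = Add(5, Pow(Add(14678, Add(Rational(-2729, 2398), Rational(1436, 1243))), Rational(1, 2))) = Add(5, Pow(Add(14678, Rational(4671, 270974)), Rational(1, 2))) = Add(5, Pow(Rational(3977361043, 270974), Rational(1, 2))) = Add(5, Mul(Rational(1, 270974), Pow(1077761431265882, Rational(1, 2)))) ≈ 126.15)
Add(Add(-28794, n), Function('q')(104, M)) = Add(Add(-28794, Add(5, Mul(Rational(1, 270974), Pow(1077761431265882, Rational(1, 2))))), Mul(-13, 104)) = Add(Add(-28789, Mul(Rational(1, 270974), Pow(1077761431265882, Rational(1, 2)))), -1352) = Add(-30141, Mul(Rational(1, 270974), Pow(1077761431265882, Rational(1, 2))))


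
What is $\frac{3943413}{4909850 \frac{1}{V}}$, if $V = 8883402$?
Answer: $\frac{1592314678683}{223175} \approx 7.1348 \cdot 10^{6}$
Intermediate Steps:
$\frac{3943413}{4909850 \frac{1}{V}} = \frac{3943413}{4909850 \cdot \frac{1}{8883402}} = \frac{3943413}{\frac{223175}{403791}} = 3943413 \cdot \frac{403791}{223175} = \frac{1592314678683}{223175}$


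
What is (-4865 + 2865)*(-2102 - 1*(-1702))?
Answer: 800000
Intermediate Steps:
(-4865 + 2865)*(-2102 - 1*(-1702)) = -2000*(-2102 + 1702) = -2000*(-400) = 800000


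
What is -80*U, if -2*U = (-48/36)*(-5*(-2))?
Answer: -1600/3 ≈ -533.33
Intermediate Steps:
U = 20/3 (U = -(-48/36)*(-5*(-2))/2 = -(-48*1/36)*10/2 = -(-2)*10/3 = -½*(-40/3) = 20/3 ≈ 6.6667)
-80*U = -80*20/3 = -1600/3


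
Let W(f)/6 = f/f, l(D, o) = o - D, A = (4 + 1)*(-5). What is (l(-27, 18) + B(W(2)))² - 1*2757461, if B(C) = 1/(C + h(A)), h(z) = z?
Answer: -994714105/361 ≈ -2.7554e+6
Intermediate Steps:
A = -25 (A = 5*(-5) = -25)
W(f) = 6 (W(f) = 6*(f/f) = 6*1 = 6)
B(C) = 1/(-25 + C) (B(C) = 1/(C - 25) = 1/(-25 + C))
(l(-27, 18) + B(W(2)))² - 1*2757461 = ((18 - 1*(-27)) + 1/(-25 + 6))² - 1*2757461 = ((18 + 27) + 1/(-19))² - 2757461 = (45 - 1/19)² - 2757461 = (854/19)² - 2757461 = 729316/361 - 2757461 = -994714105/361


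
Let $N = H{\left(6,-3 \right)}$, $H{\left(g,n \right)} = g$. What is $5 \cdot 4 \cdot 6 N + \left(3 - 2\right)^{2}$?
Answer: $721$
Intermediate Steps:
$N = 6$
$5 \cdot 4 \cdot 6 N + \left(3 - 2\right)^{2} = 5 \cdot 4 \cdot 6 \cdot 6 + \left(3 - 2\right)^{2} = 20 \cdot 6 \cdot 6 + 1^{2} = 120 \cdot 6 + 1 = 720 + 1 = 721$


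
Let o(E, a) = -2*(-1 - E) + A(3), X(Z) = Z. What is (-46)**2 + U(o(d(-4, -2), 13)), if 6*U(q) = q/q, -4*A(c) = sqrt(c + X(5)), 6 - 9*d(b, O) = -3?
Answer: 12697/6 ≈ 2116.2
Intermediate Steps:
d(b, O) = 1 (d(b, O) = 2/3 - 1/9*(-3) = 2/3 + 1/3 = 1)
A(c) = -sqrt(5 + c)/4 (A(c) = -sqrt(c + 5)/4 = -sqrt(5 + c)/4)
o(E, a) = 2 + 2*E - sqrt(2)/2 (o(E, a) = -2*(-1 - E) - sqrt(5 + 3)/4 = (2 + 2*E) - sqrt(2)/2 = 2 + 2*E - sqrt(2)/2)
U(q) = 1/6 (U(q) = (q/q)/6 = (1/6)*1 = 1/6)
(-46)**2 + U(o(d(-4, -2), 13)) = (-46)**2 + 1/6 = 2116 + 1/6 = 12697/6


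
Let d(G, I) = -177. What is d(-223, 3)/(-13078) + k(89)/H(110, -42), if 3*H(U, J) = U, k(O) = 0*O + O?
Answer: 877824/359645 ≈ 2.4408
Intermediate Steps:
k(O) = O (k(O) = 0 + O = O)
H(U, J) = U/3
d(-223, 3)/(-13078) + k(89)/H(110, -42) = -177/(-13078) + 89/(((1/3)*110)) = -177*(-1/13078) + 89/(110/3) = 177/13078 + 89*(3/110) = 177/13078 + 267/110 = 877824/359645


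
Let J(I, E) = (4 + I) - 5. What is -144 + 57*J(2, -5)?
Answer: -87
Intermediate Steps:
J(I, E) = -1 + I
-144 + 57*J(2, -5) = -144 + 57*(-1 + 2) = -144 + 57*1 = -144 + 57 = -87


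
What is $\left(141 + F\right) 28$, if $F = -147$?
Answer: $-168$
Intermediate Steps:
$\left(141 + F\right) 28 = \left(141 - 147\right) 28 = \left(-6\right) 28 = -168$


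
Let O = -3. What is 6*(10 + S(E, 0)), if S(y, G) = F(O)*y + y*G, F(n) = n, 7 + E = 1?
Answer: 168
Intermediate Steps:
E = -6 (E = -7 + 1 = -6)
S(y, G) = -3*y + G*y (S(y, G) = -3*y + y*G = -3*y + G*y)
6*(10 + S(E, 0)) = 6*(10 - 6*(-3 + 0)) = 6*(10 - 6*(-3)) = 6*(10 + 18) = 6*28 = 168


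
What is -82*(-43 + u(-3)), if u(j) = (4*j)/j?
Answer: 3198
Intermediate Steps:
u(j) = 4
-82*(-43 + u(-3)) = -82*(-43 + 4) = -82*(-39) = 3198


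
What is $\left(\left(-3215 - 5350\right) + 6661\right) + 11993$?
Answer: $10089$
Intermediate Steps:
$\left(\left(-3215 - 5350\right) + 6661\right) + 11993 = \left(-8565 + 6661\right) + 11993 = -1904 + 11993 = 10089$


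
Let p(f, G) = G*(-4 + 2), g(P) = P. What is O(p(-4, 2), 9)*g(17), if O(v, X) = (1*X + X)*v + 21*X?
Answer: 1989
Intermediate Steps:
p(f, G) = -2*G (p(f, G) = G*(-2) = -2*G)
O(v, X) = 21*X + 2*X*v (O(v, X) = (X + X)*v + 21*X = (2*X)*v + 21*X = 2*X*v + 21*X = 21*X + 2*X*v)
O(p(-4, 2), 9)*g(17) = (9*(21 + 2*(-2*2)))*17 = (9*(21 + 2*(-4)))*17 = (9*(21 - 8))*17 = (9*13)*17 = 117*17 = 1989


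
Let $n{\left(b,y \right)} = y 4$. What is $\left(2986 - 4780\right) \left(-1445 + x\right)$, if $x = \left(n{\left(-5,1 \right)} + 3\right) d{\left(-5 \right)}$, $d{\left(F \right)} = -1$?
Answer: $2604888$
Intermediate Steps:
$n{\left(b,y \right)} = 4 y$
$x = -7$ ($x = \left(4 \cdot 1 + 3\right) \left(-1\right) = \left(4 + 3\right) \left(-1\right) = 7 \left(-1\right) = -7$)
$\left(2986 - 4780\right) \left(-1445 + x\right) = \left(2986 - 4780\right) \left(-1445 - 7\right) = \left(-1794\right) \left(-1452\right) = 2604888$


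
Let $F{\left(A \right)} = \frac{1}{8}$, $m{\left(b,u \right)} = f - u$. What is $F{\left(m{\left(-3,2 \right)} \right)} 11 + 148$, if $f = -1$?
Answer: $\frac{1195}{8} \approx 149.38$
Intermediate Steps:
$m{\left(b,u \right)} = -1 - u$
$F{\left(A \right)} = \frac{1}{8}$
$F{\left(m{\left(-3,2 \right)} \right)} 11 + 148 = \frac{1}{8} \cdot 11 + 148 = \frac{11}{8} + 148 = \frac{1195}{8}$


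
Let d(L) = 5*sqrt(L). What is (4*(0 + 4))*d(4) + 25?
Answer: 185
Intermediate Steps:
(4*(0 + 4))*d(4) + 25 = (4*(0 + 4))*(5*sqrt(4)) + 25 = (4*4)*(5*2) + 25 = 16*10 + 25 = 160 + 25 = 185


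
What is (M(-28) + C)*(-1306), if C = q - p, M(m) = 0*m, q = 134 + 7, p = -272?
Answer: -539378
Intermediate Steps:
q = 141
M(m) = 0
C = 413 (C = 141 - 1*(-272) = 141 + 272 = 413)
(M(-28) + C)*(-1306) = (0 + 413)*(-1306) = 413*(-1306) = -539378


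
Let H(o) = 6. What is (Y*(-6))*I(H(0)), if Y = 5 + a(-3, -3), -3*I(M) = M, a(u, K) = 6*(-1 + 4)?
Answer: 276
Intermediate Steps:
a(u, K) = 18 (a(u, K) = 6*3 = 18)
I(M) = -M/3
Y = 23 (Y = 5 + 18 = 23)
(Y*(-6))*I(H(0)) = (23*(-6))*(-⅓*6) = -138*(-2) = 276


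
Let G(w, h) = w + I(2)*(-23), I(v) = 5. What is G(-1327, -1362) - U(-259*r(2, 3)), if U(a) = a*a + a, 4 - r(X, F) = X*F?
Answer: -270284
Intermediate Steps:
r(X, F) = 4 - F*X (r(X, F) = 4 - X*F = 4 - F*X)
U(a) = a + a² (U(a) = a² + a = a + a²)
G(w, h) = -115 + w (G(w, h) = w + 5*(-23) = w - 115 = -115 + w)
G(-1327, -1362) - U(-259*r(2, 3)) = (-115 - 1327) - (-259*(4 - 1*3*2))*(1 - 259*(4 - 1*3*2)) = -1442 - (-259*(4 - 6))*(1 - 259*(4 - 6)) = -1442 - (-259*(-2))*(1 - 259*(-2)) = -1442 - 518*(1 + 518) = -1442 - 518*519 = -1442 - 1*268842 = -1442 - 268842 = -270284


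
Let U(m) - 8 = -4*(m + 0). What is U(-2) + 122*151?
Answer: 18438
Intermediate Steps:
U(m) = 8 - 4*m (U(m) = 8 - 4*(m + 0) = 8 - 4*m)
U(-2) + 122*151 = (8 - 4*(-2)) + 122*151 = (8 + 8) + 18422 = 16 + 18422 = 18438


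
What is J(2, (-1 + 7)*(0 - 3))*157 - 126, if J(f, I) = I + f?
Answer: -2638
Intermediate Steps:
J(2, (-1 + 7)*(0 - 3))*157 - 126 = ((-1 + 7)*(0 - 3) + 2)*157 - 126 = (6*(-3) + 2)*157 - 126 = (-18 + 2)*157 - 126 = -16*157 - 126 = -2512 - 126 = -2638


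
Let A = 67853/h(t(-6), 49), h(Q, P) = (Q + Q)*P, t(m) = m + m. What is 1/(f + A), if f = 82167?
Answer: 1176/96560539 ≈ 1.2179e-5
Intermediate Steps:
t(m) = 2*m
h(Q, P) = 2*P*Q (h(Q, P) = (2*Q)*P = 2*P*Q)
A = -67853/1176 (A = 67853/((2*49*(2*(-6)))) = 67853/((2*49*(-12))) = 67853/(-1176) = 67853*(-1/1176) = -67853/1176 ≈ -57.698)
1/(f + A) = 1/(82167 - 67853/1176) = 1/(96560539/1176) = 1176/96560539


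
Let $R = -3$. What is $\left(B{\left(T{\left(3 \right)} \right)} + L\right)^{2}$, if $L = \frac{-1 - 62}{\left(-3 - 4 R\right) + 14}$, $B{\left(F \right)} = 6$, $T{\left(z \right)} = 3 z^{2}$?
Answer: $\frac{5625}{529} \approx 10.633$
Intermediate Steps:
$L = - \frac{63}{23}$ ($L = \frac{-1 - 62}{\left(-3 - -12\right) + 14} = - \frac{63}{\left(-3 + 12\right) + 14} = - \frac{63}{9 + 14} = - \frac{63}{23} \approx -2.7391$)
$\left(B{\left(T{\left(3 \right)} \right)} + L\right)^{2} = \left(6 - \frac{63}{23}\right)^{2} = \left(\frac{75}{23}\right)^{2} = \frac{5625}{529}$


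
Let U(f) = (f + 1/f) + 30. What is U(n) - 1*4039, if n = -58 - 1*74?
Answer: -546613/132 ≈ -4141.0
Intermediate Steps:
n = -132 (n = -58 - 74 = -132)
U(f) = 30 + f + 1/f
U(n) - 1*4039 = (30 - 132 + 1/(-132)) - 1*4039 = (30 - 132 - 1/132) - 4039 = -13465/132 - 4039 = -546613/132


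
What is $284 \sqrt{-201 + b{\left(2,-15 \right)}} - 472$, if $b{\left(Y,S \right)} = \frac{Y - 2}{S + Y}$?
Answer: $-472 + 284 i \sqrt{201} \approx -472.0 + 4026.4 i$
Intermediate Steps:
$b{\left(Y,S \right)} = \frac{-2 + Y}{S + Y}$
$284 \sqrt{-201 + b{\left(2,-15 \right)}} - 472 = 284 \sqrt{-201 + \frac{-2 + 2}{-15 + 2}} - 472 = 284 \sqrt{-201 + \frac{1}{-13} \cdot 0} - 472 = 284 \sqrt{-201 - 0} - 472 = 284 \sqrt{-201 + 0} - 472 = 284 \sqrt{-201} - 472 = 284 i \sqrt{201} - 472 = -472 + 284 i \sqrt{201}$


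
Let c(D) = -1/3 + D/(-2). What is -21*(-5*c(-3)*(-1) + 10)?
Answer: -665/2 ≈ -332.50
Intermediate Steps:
c(D) = -⅓ - D/2 (c(D) = -1*⅓ + D*(-½) = -⅓ - D/2)
-21*(-5*c(-3)*(-1) + 10) = -21*(-5*(-⅓ - ½*(-3))*(-1) + 10) = -21*(-5*(-⅓ + 3/2)*(-1) + 10) = -21*(-5*7/6*(-1) + 10) = -21*(-35/6*(-1) + 10) = -21*(35/6 + 10) = -21*95/6 = -665/2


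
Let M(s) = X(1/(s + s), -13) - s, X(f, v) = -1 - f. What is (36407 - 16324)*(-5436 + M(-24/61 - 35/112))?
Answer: -73408099747997/672464 ≈ -1.0916e+8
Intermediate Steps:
M(s) = -1 - s - 1/(2*s) (M(s) = (-1 - 1/(s + s)) - s = (-1 - 1/(2*s)) - s = -1 - s - 1/(2*s))
(36407 - 16324)*(-5436 + M(-24/61 - 35/112)) = (36407 - 16324)*(-5436 + (-1 - (-24/61 - 35/112) - 1/(2*(-24/61 - 35/112)))) = 20083*(-5436 + (-1 - (-24*1/61 - 35*1/112) - 1/(2*(-24*1/61 - 35*1/112)))) = 20083*(-5436 + (-1 - (-24/61 - 5/16) - 1/(2*(-24/61 - 5/16)))) = 20083*(-5436 + (-1 - 1*(-689/976) - 1/(2*(-689/976)))) = 20083*(-5436 + (-1 + 689/976 - ½*(-976/689))) = 20083*(-5436 + (-1 + 689/976 + 488/689)) = 20083*(-5436 + 278545/672464) = 20083*(-3655235759/672464) = -73408099747997/672464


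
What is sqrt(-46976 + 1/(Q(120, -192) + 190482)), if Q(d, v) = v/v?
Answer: I*sqrt(1704466533833581)/190483 ≈ 216.74*I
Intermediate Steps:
Q(d, v) = 1
sqrt(-46976 + 1/(Q(120, -192) + 190482)) = sqrt(-46976 + 1/(1 + 190482)) = sqrt(-46976 + 1/190483) = sqrt(-8948129407/190483) = I*sqrt(1704466533833581)/190483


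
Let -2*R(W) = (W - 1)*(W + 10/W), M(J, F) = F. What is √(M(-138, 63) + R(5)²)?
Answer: √259 ≈ 16.093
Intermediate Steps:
R(W) = -(-1 + W)*(W + 10/W)/2 (R(W) = -(W - 1)*(W + 10/W)/2 = -(-1 + W)*(W + 10/W)/2)
√(M(-138, 63) + R(5)²) = √(63 + ((½)*(10 - 1*5*(10 + 5² - 1*5))/5)²) = √(63 + ((½)*(⅕)*(10 - 1*5*(10 + 25 - 5)))²) = √(63 + ((½)*(⅕)*(10 - 1*5*30))²) = √(63 + ((½)*(⅕)*(10 - 150))²) = √(63 + ((½)*(⅕)*(-140))²) = √(63 + (-14)²) = √(63 + 196) = √259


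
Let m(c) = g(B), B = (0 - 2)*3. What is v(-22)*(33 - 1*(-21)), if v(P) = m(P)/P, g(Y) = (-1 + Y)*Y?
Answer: -1134/11 ≈ -103.09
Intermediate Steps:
B = -6 (B = -2*3 = -6)
g(Y) = Y*(-1 + Y)
m(c) = 42 (m(c) = -6*(-1 - 6) = -6*(-7) = 42)
v(P) = 42/P
v(-22)*(33 - 1*(-21)) = (42/(-22))*(33 - 1*(-21)) = (42*(-1/22))*(33 + 21) = -21/11*54 = -1134/11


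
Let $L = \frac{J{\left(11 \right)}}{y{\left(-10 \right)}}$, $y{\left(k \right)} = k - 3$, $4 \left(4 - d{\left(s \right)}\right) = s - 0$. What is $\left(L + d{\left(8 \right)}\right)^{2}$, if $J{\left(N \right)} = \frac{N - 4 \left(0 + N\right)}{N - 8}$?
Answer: $\frac{1369}{169} \approx 8.1006$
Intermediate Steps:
$d{\left(s \right)} = 4 - \frac{s}{4}$ ($d{\left(s \right)} = 4 - \frac{s - 0}{4} = 4 - \frac{s + 0}{4} = 4 - \frac{s}{4}$)
$y{\left(k \right)} = -3 + k$
$J{\left(N \right)} = - \frac{3 N}{-8 + N}$ ($J{\left(N \right)} = \frac{N - 4 N}{-8 + N} = \frac{\left(-3\right) N}{-8 + N} = - \frac{3 N}{-8 + N}$)
$L = \frac{11}{13}$ ($L = \frac{\left(-3\right) 11 \frac{1}{-8 + 11}}{-3 - 10} = \frac{\left(-3\right) 11 \cdot \frac{1}{3}}{-13} = \left(-3\right) 11 \cdot \frac{1}{3} \left(- \frac{1}{13}\right) = \left(-11\right) \left(- \frac{1}{13}\right) = \frac{11}{13} \approx 0.84615$)
$\left(L + d{\left(8 \right)}\right)^{2} = \left(\frac{11}{13} + \left(4 - 2\right)\right)^{2} = \left(\frac{11}{13} + 2\right)^{2} = \left(\frac{37}{13}\right)^{2} = \frac{1369}{169}$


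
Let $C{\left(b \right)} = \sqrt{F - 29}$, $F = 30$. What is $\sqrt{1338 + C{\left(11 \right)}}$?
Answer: $\sqrt{1339} \approx 36.592$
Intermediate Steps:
$C{\left(b \right)} = 1$ ($C{\left(b \right)} = \sqrt{30 - 29} = \sqrt{1} = 1$)
$\sqrt{1338 + C{\left(11 \right)}} = \sqrt{1338 + 1} = \sqrt{1339}$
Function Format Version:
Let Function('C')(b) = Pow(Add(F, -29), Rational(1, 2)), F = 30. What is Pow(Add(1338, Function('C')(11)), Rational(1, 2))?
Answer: Pow(1339, Rational(1, 2)) ≈ 36.592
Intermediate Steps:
Function('C')(b) = 1 (Function('C')(b) = Pow(Add(30, -29), Rational(1, 2)) = Pow(1, Rational(1, 2)) = 1)
Pow(Add(1338, Function('C')(11)), Rational(1, 2)) = Pow(Add(1338, 1), Rational(1, 2)) = Pow(1339, Rational(1, 2))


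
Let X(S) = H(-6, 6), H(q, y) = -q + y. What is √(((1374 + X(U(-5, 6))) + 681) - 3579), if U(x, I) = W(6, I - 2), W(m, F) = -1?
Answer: 6*I*√42 ≈ 38.884*I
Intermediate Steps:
U(x, I) = -1
H(q, y) = y - q
X(S) = 12 (X(S) = 6 - 1*(-6) = 6 + 6 = 12)
√(((1374 + X(U(-5, 6))) + 681) - 3579) = √(((1374 + 12) + 681) - 3579) = √((1386 + 681) - 3579) = √(2067 - 3579) = √(-1512) = 6*I*√42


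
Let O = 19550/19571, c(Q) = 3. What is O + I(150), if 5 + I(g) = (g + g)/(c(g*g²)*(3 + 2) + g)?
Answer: -469935/215281 ≈ -2.1829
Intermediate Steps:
O = 19550/19571 (O = 19550*(1/19571) = 19550/19571 ≈ 0.99893)
I(g) = -5 + 2*g/(15 + g) (I(g) = -5 + (g + g)/(3*(3 + 2) + g) = -5 + (2*g)/(3*5 + g) = -5 + (2*g)/(15 + g) = -5 + 2*g/(15 + g))
O + I(150) = 19550/19571 + 3*(-25 - 1*150)/(15 + 150) = 19550/19571 + 3*(-25 - 150)/165 = 19550/19571 + 3*(1/165)*(-175) = 19550/19571 - 35/11 = -469935/215281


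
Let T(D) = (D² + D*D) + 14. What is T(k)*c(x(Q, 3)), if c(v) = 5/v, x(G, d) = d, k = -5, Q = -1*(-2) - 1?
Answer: 320/3 ≈ 106.67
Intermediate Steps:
Q = 1 (Q = 2 - 1 = 1)
T(D) = 14 + 2*D² (T(D) = (D² + D²) + 14 = 2*D² + 14 = 14 + 2*D²)
T(k)*c(x(Q, 3)) = (14 + 2*(-5)²)*(5/3) = (14 + 2*25)*(5*(⅓)) = (14 + 50)*(5/3) = 64*(5/3) = 320/3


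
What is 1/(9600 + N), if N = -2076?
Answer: 1/7524 ≈ 0.00013291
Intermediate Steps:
1/(9600 + N) = 1/(9600 - 2076) = 1/7524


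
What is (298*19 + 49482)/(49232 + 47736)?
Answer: 6893/12121 ≈ 0.56868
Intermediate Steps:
(298*19 + 49482)/(49232 + 47736) = (5662 + 49482)/96968 = 55144*(1/96968) = 6893/12121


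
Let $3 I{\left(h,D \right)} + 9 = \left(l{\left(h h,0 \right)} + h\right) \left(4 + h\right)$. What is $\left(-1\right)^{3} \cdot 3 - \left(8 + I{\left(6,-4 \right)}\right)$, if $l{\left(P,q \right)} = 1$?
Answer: $- \frac{94}{3} \approx -31.333$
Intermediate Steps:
$I{\left(h,D \right)} = -3 + \frac{\left(1 + h\right) \left(4 + h\right)}{3}$
$\left(-1\right)^{3} \cdot 3 - \left(8 + I{\left(6,-4 \right)}\right) = \left(-1\right)^{3} \cdot 3 - \left(\frac{19}{3} + 10 + 12\right) = \left(-1\right) 3 - \left(\frac{49}{3} + 12\right) = -3 - \frac{85}{3} = - \frac{94}{3}$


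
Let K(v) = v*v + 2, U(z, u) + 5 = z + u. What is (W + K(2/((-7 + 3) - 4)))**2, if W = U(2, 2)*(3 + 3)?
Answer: 3969/256 ≈ 15.504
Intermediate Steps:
U(z, u) = -5 + u + z (U(z, u) = -5 + (z + u) = -5 + (u + z) = -5 + u + z)
K(v) = 2 + v**2 (K(v) = v**2 + 2 = 2 + v**2)
W = -6 (W = (-5 + 2 + 2)*(3 + 3) = -1*6 = -6)
(W + K(2/((-7 + 3) - 4)))**2 = (-6 + (2 + (2/((-7 + 3) - 4))**2))**2 = (-6 + (2 + (2/(-4 - 4))**2))**2 = (-6 + (2 + (2/(-8))**2))**2 = (-6 + (2 + (2*(-1/8))**2))**2 = (-6 + (2 + (-1/4)**2))**2 = (-6 + (2 + 1/16))**2 = (-6 + 33/16)**2 = (-63/16)**2 = 3969/256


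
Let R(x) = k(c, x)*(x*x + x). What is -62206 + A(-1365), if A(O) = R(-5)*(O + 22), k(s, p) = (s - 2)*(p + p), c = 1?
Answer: -330806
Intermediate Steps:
k(s, p) = 2*p*(-2 + s) (k(s, p) = (-2 + s)*(2*p) = 2*p*(-2 + s))
R(x) = -2*x*(x + x**2) (R(x) = (2*x*(-2 + 1))*(x*x + x) = (2*x*(-1))*(x**2 + x) = (-2*x)*(x + x**2) = -2*x*(x + x**2))
A(O) = 4400 + 200*O (A(O) = (2*(-5)**2*(-1 - 1*(-5)))*(O + 22) = (2*25*(-1 + 5))*(22 + O) = (2*25*4)*(22 + O) = 200*(22 + O) = 4400 + 200*O)
-62206 + A(-1365) = -62206 + (4400 + 200*(-1365)) = -62206 + (4400 - 273000) = -62206 - 268600 = -330806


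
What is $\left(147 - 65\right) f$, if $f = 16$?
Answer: $1312$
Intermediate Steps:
$\left(147 - 65\right) f = \left(147 - 65\right) 16 = 82 \cdot 16 = 1312$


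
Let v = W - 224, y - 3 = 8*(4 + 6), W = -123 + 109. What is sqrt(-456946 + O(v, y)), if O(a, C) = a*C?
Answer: 10*I*sqrt(4767) ≈ 690.43*I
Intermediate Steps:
W = -14
y = 83 (y = 3 + 8*(4 + 6) = 3 + 8*10 = 3 + 80 = 83)
v = -238 (v = -14 - 224 = -238)
O(a, C) = C*a
sqrt(-456946 + O(v, y)) = sqrt(-456946 + 83*(-238)) = sqrt(-456946 - 19754) = sqrt(-476700) = 10*I*sqrt(4767)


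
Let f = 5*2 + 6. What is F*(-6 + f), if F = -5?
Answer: -50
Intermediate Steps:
f = 16 (f = 10 + 6 = 16)
F*(-6 + f) = -5*(-6 + 16) = -5*10 = -50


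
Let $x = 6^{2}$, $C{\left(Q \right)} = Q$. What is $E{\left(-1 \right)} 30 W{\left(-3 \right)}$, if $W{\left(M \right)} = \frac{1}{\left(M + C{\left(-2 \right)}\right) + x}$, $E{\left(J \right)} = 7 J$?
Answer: $- \frac{210}{31} \approx -6.7742$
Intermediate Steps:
$x = 36$
$W{\left(M \right)} = \frac{1}{34 + M}$ ($W{\left(M \right)} = \frac{1}{\left(M - 2\right) + 36} = \frac{1}{\left(-2 + M\right) + 36} = \frac{1}{34 + M}$)
$E{\left(-1 \right)} 30 W{\left(-3 \right)} = \frac{7 \left(-1\right) 30}{34 - 3} = \frac{\left(-7\right) 30}{31} = \left(-210\right) \frac{1}{31} = - \frac{210}{31}$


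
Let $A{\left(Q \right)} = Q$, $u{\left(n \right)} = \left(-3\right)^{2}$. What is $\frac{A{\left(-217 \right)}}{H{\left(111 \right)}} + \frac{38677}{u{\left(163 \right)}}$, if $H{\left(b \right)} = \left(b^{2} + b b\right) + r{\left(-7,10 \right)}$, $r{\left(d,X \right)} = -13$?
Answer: $\frac{952573880}{221661} \approx 4297.4$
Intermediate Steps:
$u{\left(n \right)} = 9$
$H{\left(b \right)} = -13 + 2 b^{2}$ ($H{\left(b \right)} = \left(b^{2} + b b\right) - 13 = \left(b^{2} + b^{2}\right) - 13 = 2 b^{2} - 13 = -13 + 2 b^{2}$)
$\frac{A{\left(-217 \right)}}{H{\left(111 \right)}} + \frac{38677}{u{\left(163 \right)}} = - \frac{217}{-13 + 2 \cdot 111^{2}} + \frac{38677}{9} = - \frac{217}{-13 + 2 \cdot 12321} + 38677 \cdot \frac{1}{9} = - \frac{217}{-13 + 24642} + \frac{38677}{9} = - \frac{217}{24629} + \frac{38677}{9} = \frac{952573880}{221661}$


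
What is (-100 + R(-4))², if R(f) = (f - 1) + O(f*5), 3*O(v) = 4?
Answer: 96721/9 ≈ 10747.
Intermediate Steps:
O(v) = 4/3 (O(v) = (⅓)*4 = 4/3)
R(f) = ⅓ + f (R(f) = (f - 1) + 4/3 = (-1 + f) + 4/3 = ⅓ + f)
(-100 + R(-4))² = (-100 + (⅓ - 4))² = (-100 - 11/3)² = (-311/3)² = 96721/9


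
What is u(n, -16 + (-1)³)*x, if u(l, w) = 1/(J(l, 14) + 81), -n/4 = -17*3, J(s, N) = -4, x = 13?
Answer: 13/77 ≈ 0.16883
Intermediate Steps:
n = 204 (n = -(-68)*3 = -4*(-51) = 204)
u(l, w) = 1/77 (u(l, w) = 1/(-4 + 81) = 1/77)
u(n, -16 + (-1)³)*x = (1/77)*13 = 13/77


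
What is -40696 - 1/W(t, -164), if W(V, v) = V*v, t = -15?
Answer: -100112161/2460 ≈ -40696.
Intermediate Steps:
-40696 - 1/W(t, -164) = -40696 - 1/((-15*(-164))) = -40696 - 1/2460 = -100112161/2460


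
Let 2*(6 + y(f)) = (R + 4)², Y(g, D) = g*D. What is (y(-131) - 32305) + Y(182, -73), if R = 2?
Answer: -45579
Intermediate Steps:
Y(g, D) = D*g
y(f) = 12 (y(f) = -6 + (2 + 4)²/2 = -6 + (½)*6² = -6 + (½)*36 = -6 + 18 = 12)
(y(-131) - 32305) + Y(182, -73) = (12 - 32305) - 73*182 = -32293 - 13286 = -45579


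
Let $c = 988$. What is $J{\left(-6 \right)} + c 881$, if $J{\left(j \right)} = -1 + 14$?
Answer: $870441$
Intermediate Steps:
$J{\left(j \right)} = 13$
$J{\left(-6 \right)} + c 881 = 13 + 988 \cdot 881 = 13 + 870428 = 870441$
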